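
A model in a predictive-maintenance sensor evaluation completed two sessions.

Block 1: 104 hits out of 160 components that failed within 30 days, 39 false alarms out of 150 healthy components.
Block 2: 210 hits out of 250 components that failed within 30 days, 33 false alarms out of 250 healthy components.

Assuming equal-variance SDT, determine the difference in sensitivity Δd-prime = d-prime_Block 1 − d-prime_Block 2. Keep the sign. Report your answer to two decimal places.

Δd-prime = -1.08

Block 1: z(0.6500) = 0.385, z(0.2600) = -0.643, d' = 1.028
Block 2: z(0.8400) = 0.994, z(0.1320) = -1.117, d' = 2.111
Δd' = d'_Block 1 − d'_Block 2 = 1.028 − 2.111 = -1.083
Block 2 has the higher sensitivity.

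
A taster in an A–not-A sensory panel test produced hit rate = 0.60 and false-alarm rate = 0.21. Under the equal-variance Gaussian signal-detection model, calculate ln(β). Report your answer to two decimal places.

ln β = 0.29

z(H) = 0.253
z(FA) = -0.806
ln β = −½·[z(H)² − z(FA)²] = −0.5 × (0.064 − 0.650) = 0.293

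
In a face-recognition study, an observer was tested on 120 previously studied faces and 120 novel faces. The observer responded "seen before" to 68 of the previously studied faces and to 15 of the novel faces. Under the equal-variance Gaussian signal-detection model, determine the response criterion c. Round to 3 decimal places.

H = 68/120 = 0.5667
FA = 15/120 = 0.1250
z(0.5667) = 0.1680, z(0.1250) = -1.1503
c = −½·[z(H) + z(FA)] = −0.5 × (0.1680 + (-1.1503)) = 0.49115

c = 0.491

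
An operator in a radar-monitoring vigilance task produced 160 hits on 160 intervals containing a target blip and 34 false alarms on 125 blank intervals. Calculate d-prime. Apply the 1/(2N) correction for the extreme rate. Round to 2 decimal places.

The hit rate is 160/160 = 1, so apply the 1/(2N) correction: H → 1 − 1/(2·160) = 0.99687.
z(H) = z(0.99687) = 2.734
z(FA) = z(0.27200) = -0.607
d' = 2.734 − (-0.607) = 3.341

d-prime = 3.34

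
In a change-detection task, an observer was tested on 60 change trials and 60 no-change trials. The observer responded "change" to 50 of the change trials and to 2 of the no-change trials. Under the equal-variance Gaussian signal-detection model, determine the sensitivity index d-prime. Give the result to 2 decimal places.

d-prime = 2.80

H = 50/60 = 0.8333
FA = 2/60 = 0.0333
z(0.8333) = 0.9673, z(0.0333) = -1.8344
d' = z(H) − z(FA) = 0.9673 − (-1.8344) = 2.8017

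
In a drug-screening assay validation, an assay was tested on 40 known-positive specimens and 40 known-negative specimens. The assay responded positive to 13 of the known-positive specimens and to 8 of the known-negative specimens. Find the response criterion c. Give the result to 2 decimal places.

c = 0.65

H = 13/40 = 0.3250
FA = 8/40 = 0.2000
z(H) = -0.4538
z(FA) = -0.8416
c = −½·[z(H) + z(FA)] = −0.5 × (-0.4538 + (-0.8416)) = 0.6477
c > 0: the assay has a conservative response bias.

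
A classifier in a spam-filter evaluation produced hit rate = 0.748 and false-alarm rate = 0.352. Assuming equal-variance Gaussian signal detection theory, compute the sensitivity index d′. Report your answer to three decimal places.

d′ = 1.048

z(0.748) = 0.6682, z(0.352) = -0.3799
d' = z(H) − z(FA) = 0.6682 − (-0.3799) = 1.0481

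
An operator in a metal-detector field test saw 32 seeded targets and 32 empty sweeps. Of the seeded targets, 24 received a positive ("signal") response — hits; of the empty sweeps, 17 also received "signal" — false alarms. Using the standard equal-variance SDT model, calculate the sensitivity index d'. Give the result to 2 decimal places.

H = 24/32 = 0.7500
FA = 17/32 = 0.5312
Φ⁻¹(H) = 0.674
Φ⁻¹(FA) = 0.078
d' = z(H) − z(FA) = 0.674 − 0.078 = 0.596

d' = 0.60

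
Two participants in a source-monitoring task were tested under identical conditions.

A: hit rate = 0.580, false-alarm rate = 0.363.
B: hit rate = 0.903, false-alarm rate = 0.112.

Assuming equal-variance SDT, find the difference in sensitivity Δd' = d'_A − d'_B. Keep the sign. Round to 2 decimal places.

A: z(0.580) = 0.202, z(0.363) = -0.350, d' = 0.552
B: z(0.903) = 1.299, z(0.112) = -1.216, d' = 2.515
Δd' = d'_A − d'_B = 0.552 − 2.515 = -1.963
B has the higher sensitivity.

Δd' = -1.96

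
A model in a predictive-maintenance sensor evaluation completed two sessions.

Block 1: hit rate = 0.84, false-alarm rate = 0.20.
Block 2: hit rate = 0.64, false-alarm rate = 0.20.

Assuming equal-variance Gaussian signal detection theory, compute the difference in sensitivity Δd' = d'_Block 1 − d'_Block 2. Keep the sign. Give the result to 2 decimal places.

Block 1: z(0.84) = 0.994, z(0.20) = -0.842, d' = 1.836
Block 2: z(0.64) = 0.358, z(0.20) = -0.842, d' = 1.200
Δd' = d'_Block 1 − d'_Block 2 = 1.836 − 1.200 = 0.636
Block 1 has the higher sensitivity.

Δd' = 0.64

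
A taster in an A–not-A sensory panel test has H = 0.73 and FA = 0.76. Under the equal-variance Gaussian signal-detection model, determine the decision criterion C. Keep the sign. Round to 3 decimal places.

C = -0.660

z(H) = 0.6128
z(FA) = 0.7063
c = −½·[z(H) + z(FA)] = −0.5 × (0.6128 + 0.7063) = -0.65955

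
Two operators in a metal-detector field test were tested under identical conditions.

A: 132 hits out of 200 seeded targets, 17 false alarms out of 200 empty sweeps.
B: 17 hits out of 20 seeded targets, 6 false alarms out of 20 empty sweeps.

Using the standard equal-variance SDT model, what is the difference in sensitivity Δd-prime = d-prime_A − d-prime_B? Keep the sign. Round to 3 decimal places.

A: z(0.6600) = 0.4125, z(0.0850) = -1.3722, d' = 1.7847
B: z(0.8500) = 1.0364, z(0.3000) = -0.5244, d' = 1.5608
Δd' = d'_A − d'_B = 1.7847 − 1.5608 = 0.2239
A has the higher sensitivity.

Δd-prime = 0.224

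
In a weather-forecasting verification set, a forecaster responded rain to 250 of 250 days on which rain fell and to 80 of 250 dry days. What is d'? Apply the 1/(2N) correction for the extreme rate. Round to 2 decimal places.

The hit rate is 250/250 = 1, so apply the 1/(2N) correction: H → 1 − 1/(2·250) = 0.99800.
z(H) = z(0.99800) = 2.878
z(FA) = z(0.32000) = -0.468
d' = 2.878 − (-0.468) = 3.346

d' = 3.35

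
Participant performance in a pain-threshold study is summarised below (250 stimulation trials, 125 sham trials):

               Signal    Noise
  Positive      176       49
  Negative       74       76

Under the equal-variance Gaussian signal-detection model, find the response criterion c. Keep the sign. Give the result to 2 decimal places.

H = 176/250 = 0.7040
FA = 49/125 = 0.3920
z(H) = z(0.7040) = 0.536
z(FA) = z(0.3920) = -0.274
c = −½·[z(H) + z(FA)] = −0.5 × (0.536 + (-0.274)) = -0.131
c < 0: the participant has a liberal response bias.

c = -0.13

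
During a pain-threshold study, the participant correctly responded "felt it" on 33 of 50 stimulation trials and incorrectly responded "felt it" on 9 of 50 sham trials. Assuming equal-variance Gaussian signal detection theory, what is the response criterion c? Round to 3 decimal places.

H = 33/50 = 0.6600
FA = 9/50 = 0.1800
Φ⁻¹(0.6600) = 0.4125, Φ⁻¹(0.1800) = -0.9154
c = −½·[z(H) + z(FA)] = −0.5 × (0.4125 + (-0.9154)) = 0.25145

c = 0.251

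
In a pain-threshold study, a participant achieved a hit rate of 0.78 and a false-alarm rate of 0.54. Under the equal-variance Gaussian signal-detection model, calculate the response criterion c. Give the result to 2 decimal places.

c = -0.44

Φ⁻¹(H) = Φ⁻¹(0.78) = 0.7722
Φ⁻¹(FA) = Φ⁻¹(0.54) = 0.1004
c = −½·[z(H) + z(FA)] = −0.5 × (0.7722 + 0.1004) = -0.4363
c < 0: the participant has a liberal response bias.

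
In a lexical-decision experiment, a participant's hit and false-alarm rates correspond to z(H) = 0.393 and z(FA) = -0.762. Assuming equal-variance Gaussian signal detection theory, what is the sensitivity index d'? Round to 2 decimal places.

d' = 1.16

d' = z(H) − z(FA) = 0.393 − (-0.762) = 1.155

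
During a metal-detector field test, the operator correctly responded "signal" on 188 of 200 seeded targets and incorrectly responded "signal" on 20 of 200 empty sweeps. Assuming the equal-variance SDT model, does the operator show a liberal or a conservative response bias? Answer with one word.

liberal

z(H) = 1.555, z(FA) = -1.282
c = −½·(z(H) + z(FA)) = -0.1365
c < 0 → liberal criterion (biased toward responding “yes”).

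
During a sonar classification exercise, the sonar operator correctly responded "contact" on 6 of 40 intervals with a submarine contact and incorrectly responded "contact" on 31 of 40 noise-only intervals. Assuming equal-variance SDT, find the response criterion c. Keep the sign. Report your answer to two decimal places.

c = 0.14

H = 6/40 = 0.1500
FA = 31/40 = 0.7750
z(0.1500) = -1.0364, z(0.7750) = 0.7554
c = −½·[z(H) + z(FA)] = −0.5 × (-1.0364 + 0.7554) = 0.1405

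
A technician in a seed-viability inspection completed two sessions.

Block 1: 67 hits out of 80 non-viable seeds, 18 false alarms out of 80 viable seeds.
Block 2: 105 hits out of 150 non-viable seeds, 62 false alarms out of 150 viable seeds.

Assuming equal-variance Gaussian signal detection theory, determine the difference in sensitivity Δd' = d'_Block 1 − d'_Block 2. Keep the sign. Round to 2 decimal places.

Block 1: z(0.8375) = 0.984, z(0.2250) = -0.755, d' = 1.739
Block 2: z(0.7000) = 0.524, z(0.4133) = -0.219, d' = 0.743
Δd' = d'_Block 1 − d'_Block 2 = 1.739 − 0.743 = 0.996
Block 1 has the higher sensitivity.

Δd' = 1.00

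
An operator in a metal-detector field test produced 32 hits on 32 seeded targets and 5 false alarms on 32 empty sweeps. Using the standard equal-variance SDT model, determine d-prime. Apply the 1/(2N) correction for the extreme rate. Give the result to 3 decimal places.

The hit rate is 32/32 = 1, so apply the 1/(2N) correction: H → 1 − 1/(2·32) = 0.98438.
z(H) = z(0.98438) = 2.1540
z(FA) = z(0.15625) = -1.0100
d' = 2.1540 − (-1.0100) = 3.1640

d-prime = 3.164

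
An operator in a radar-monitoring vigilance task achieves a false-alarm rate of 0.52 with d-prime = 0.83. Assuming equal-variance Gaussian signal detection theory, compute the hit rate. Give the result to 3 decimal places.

hit rate = 0.811

z(false-alarm rate) = z(0.52) = 0.0502
z(H) = z(FA) + d' = 0.0502 + 0.83 = 0.8802
hit rate = Φ(0.8802) = 0.8106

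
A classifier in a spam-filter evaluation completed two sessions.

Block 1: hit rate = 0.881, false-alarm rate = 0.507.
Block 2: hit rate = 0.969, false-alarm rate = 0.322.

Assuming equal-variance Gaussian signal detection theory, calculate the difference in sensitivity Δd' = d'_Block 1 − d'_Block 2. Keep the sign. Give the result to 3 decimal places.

Block 1: z(0.881) = 1.1800, z(0.507) = 0.0175, d' = 1.1625
Block 2: z(0.969) = 1.8663, z(0.322) = -0.4621, d' = 2.3284
Δd' = d'_Block 1 − d'_Block 2 = 1.1625 − 2.3284 = -1.1659
Block 2 has the higher sensitivity.

Δd' = -1.166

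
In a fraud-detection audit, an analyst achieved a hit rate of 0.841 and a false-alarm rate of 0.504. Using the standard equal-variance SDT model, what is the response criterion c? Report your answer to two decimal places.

Φ⁻¹(H) = Φ⁻¹(0.841) = 0.999
Φ⁻¹(FA) = Φ⁻¹(0.504) = 0.010
c = −½·[z(H) + z(FA)] = −0.5 × (0.999 + 0.010) = -0.5045
c < 0: the analyst has a liberal response bias.

c = -0.50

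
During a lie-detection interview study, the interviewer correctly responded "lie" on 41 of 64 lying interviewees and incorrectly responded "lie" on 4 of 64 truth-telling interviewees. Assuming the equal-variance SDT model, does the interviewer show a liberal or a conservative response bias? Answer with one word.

z(H) = 0.360, z(FA) = -1.534
c = −½·(z(H) + z(FA)) = 0.587
c > 0 → conservative criterion (biased toward responding “no”).

conservative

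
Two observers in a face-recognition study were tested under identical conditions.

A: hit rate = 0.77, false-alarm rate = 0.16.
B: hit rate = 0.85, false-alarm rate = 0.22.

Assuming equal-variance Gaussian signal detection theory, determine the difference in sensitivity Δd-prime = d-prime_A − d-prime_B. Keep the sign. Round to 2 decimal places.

Δd-prime = -0.08

A: z(0.77) = 0.739, z(0.16) = -0.994, d' = 1.733
B: z(0.85) = 1.036, z(0.22) = -0.772, d' = 1.808
Δd' = d'_A − d'_B = 1.733 − 1.808 = -0.075
B has the higher sensitivity.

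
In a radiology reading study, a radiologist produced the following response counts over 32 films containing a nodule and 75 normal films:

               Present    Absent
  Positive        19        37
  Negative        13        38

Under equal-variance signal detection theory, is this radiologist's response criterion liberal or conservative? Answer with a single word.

z(H) = 0.237, z(FA) = -0.017
c = −½·(z(H) + z(FA)) = -0.110
c < 0 → liberal criterion (biased toward responding “yes”).

liberal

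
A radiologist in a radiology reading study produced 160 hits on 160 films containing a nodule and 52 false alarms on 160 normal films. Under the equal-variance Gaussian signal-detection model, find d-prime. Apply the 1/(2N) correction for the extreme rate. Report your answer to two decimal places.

The hit rate is 160/160 = 1, so apply the 1/(2N) correction: H → 1 − 1/(2·160) = 0.99687.
z(H) = z(0.99687) = 2.734
z(FA) = z(0.32500) = -0.454
d' = 2.734 − (-0.454) = 3.188

d-prime = 3.19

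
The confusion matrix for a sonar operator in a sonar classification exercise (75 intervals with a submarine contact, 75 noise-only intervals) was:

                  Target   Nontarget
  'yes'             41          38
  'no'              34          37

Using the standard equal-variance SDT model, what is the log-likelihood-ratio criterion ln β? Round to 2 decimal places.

ln β = -0.01

H = 41/75 = 0.5467
FA = 38/75 = 0.5067
z(H) = z(0.5467) = 0.117
z(FA) = z(0.5067) = 0.017
ln β = −½·[z(H)² − z(FA)²] = −0.5 × (0.014 − 0.000) = -0.007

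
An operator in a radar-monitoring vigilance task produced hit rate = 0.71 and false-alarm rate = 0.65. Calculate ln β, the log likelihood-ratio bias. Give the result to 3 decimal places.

ln β = -0.079

z(0.71) = 0.5534, z(0.65) = 0.3853
ln β = −½·[z(H)² − z(FA)²] = −0.5 × (0.3063 − 0.1485) = -0.0789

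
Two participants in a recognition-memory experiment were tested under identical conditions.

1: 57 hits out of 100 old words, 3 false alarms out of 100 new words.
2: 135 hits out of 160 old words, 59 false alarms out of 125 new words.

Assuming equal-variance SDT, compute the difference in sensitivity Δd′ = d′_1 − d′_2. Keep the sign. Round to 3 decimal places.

Δd′ = 0.977

1: z(0.5700) = 0.1764, z(0.0300) = -1.8808, d' = 2.0572
2: z(0.8438) = 1.0102, z(0.4720) = -0.0702, d' = 1.0804
Δd' = d'_1 − d'_2 = 2.0572 − 1.0804 = 0.9768
1 has the higher sensitivity.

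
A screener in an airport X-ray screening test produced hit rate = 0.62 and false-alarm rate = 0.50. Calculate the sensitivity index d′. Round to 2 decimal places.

d′ = 0.31

z(0.62) = 0.3055, z(0.50) = 0.0000
d' = z(H) − z(FA) = 0.3055 − 0.0000 = 0.3055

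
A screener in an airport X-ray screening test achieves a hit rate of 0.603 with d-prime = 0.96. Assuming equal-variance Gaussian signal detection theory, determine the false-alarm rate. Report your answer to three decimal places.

false-alarm rate = 0.242

z(hit rate) = z(0.603) = 0.2611
z(FA) = z(H) − d' = 0.2611 − 0.96 = -0.6989
false-alarm rate = Φ(-0.6989) = 0.2423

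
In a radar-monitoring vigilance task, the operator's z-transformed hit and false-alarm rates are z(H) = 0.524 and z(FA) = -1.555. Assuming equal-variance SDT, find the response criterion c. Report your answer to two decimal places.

c = −½·[z(H) + z(FA)] = −½·(0.524 + (-1.555)) = 0.5155
c > 0: the operator has a conservative response bias.

c = 0.52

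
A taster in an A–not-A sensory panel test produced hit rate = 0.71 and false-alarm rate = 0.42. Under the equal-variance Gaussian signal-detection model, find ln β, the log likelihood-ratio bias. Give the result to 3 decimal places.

z(H) = z(0.71) = 0.5534
z(FA) = z(0.42) = -0.2019
ln β = −½·[z(H)² − z(FA)²] = −0.5 × (0.3063 − 0.0408) = -0.13275

ln β = -0.133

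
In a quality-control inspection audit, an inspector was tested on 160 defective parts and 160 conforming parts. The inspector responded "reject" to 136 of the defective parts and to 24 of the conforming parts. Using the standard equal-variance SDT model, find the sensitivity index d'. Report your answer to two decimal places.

d' = 2.07

H = 136/160 = 0.8500
FA = 24/160 = 0.1500
z(H) = z(0.8500) = 1.0364
z(FA) = z(0.1500) = -1.0364
d' = z(H) − z(FA) = 1.0364 − (-1.0364) = 2.0728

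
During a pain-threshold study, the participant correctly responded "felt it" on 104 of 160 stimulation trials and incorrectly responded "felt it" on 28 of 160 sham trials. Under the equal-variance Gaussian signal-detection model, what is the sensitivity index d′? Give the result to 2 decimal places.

H = 104/160 = 0.6500
FA = 28/160 = 0.1750
z(H) = 0.385
z(FA) = -0.935
d' = z(H) − z(FA) = 0.385 − (-0.935) = 1.320

d′ = 1.32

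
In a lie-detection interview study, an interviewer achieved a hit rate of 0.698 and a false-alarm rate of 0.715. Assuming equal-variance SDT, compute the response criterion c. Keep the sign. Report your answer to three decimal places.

Φ⁻¹(H) = 0.5187
Φ⁻¹(FA) = 0.5681
c = −½·[z(H) + z(FA)] = −0.5 × (0.5187 + 0.5681) = -0.5434
c < 0: the interviewer has a liberal response bias.

c = -0.543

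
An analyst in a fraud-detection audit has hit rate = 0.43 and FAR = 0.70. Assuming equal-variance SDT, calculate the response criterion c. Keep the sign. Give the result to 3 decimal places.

z(0.43) = -0.1764, z(0.70) = 0.5244
c = −½·[z(H) + z(FA)] = −0.5 × (-0.1764 + 0.5244) = -0.1740
c < 0: the analyst has a liberal response bias.

c = -0.174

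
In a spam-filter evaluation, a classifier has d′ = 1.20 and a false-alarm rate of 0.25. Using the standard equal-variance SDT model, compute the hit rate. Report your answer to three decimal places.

z(false-alarm rate) = z(0.25) = -0.6745
z(H) = z(FA) + d' = -0.6745 + 1.20 = 0.5255
hit rate = Φ(0.5255) = 0.7004

hit rate = 0.700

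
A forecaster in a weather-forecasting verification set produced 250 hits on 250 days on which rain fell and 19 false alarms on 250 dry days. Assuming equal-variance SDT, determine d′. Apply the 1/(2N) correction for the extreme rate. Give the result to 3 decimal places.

d′ = 4.311

The hit rate is 250/250 = 1, so apply the 1/(2N) correction: H → 1 − 1/(2·250) = 0.99800.
z(H) = z(0.99800) = 2.8782
z(FA) = z(0.07600) = -1.4325
d' = 2.8782 − (-1.4325) = 4.3107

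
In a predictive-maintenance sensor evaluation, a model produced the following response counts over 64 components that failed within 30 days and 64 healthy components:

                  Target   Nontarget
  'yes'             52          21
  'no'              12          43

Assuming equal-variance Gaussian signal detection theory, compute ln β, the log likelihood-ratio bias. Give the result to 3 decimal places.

ln β = -0.294

H = 52/64 = 0.8125
FA = 21/64 = 0.3281
Φ⁻¹(H) = Φ⁻¹(0.8125) = 0.8871
Φ⁻¹(FA) = Φ⁻¹(0.3281) = -0.4452
ln β = −½·[z(H)² − z(FA)²] = −0.5 × (0.7869 − 0.1982) = -0.29435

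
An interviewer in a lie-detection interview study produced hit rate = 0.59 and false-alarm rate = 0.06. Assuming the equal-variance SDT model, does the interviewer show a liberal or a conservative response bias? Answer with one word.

conservative

z(H) = 0.228, z(FA) = -1.555
c = −½·(z(H) + z(FA)) = 0.6635
c > 0 → conservative criterion (biased toward responding “no”).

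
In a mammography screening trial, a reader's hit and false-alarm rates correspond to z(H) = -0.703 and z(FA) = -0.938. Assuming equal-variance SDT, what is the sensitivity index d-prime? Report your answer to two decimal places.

d' = z(H) − z(FA) = -0.703 − (-0.938) = 0.235

d-prime = 0.24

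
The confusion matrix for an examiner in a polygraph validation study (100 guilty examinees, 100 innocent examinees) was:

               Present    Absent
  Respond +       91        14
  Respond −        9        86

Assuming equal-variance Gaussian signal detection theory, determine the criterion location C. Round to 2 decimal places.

H = 91/100 = 0.9100
FA = 14/100 = 0.1400
Φ⁻¹(H) = 1.341
Φ⁻¹(FA) = -1.080
c = −½·[z(H) + z(FA)] = −0.5 × (1.341 + (-1.080)) = -0.1305

C = -0.13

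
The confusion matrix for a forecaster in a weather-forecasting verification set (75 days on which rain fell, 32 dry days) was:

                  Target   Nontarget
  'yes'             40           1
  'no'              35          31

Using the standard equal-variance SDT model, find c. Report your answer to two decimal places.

c = 0.89

H = 40/75 = 0.5333
FA = 1/32 = 0.0312
Φ⁻¹(H) = Φ⁻¹(0.5333) = 0.0836
Φ⁻¹(FA) = Φ⁻¹(0.0312) = -1.8634
c = −½·[z(H) + z(FA)] = −0.5 × (0.0836 + (-1.8634)) = 0.8899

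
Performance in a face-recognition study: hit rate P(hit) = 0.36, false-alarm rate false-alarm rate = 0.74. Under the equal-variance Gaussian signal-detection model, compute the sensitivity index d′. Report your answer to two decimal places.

d′ = -1.00

Φ⁻¹(H) = Φ⁻¹(0.36) = -0.358
Φ⁻¹(FA) = Φ⁻¹(0.74) = 0.643
d' = z(H) − z(FA) = -0.358 − 0.643 = -1.001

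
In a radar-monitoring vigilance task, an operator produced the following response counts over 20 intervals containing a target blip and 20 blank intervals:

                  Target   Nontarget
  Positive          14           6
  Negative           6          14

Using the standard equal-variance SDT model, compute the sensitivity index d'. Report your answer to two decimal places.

d' = 1.05

H = 14/20 = 0.7000
FA = 6/20 = 0.3000
Φ⁻¹(H) = 0.5244
Φ⁻¹(FA) = -0.5244
d' = z(H) − z(FA) = 0.5244 − (-0.5244) = 1.0488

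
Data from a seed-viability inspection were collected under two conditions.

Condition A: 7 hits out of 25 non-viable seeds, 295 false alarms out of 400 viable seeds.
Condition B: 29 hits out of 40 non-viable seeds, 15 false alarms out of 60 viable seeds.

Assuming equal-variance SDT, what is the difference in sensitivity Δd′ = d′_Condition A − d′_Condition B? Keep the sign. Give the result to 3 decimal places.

Condition A: z(0.2800) = -0.5828, z(0.7375) = 0.6357, d' = -1.2185
Condition B: z(0.7250) = 0.5978, z(0.2500) = -0.6745, d' = 1.2723
Δd' = d'_Condition A − d'_Condition B = -1.2185 − 1.2723 = -2.4908
Condition B has the higher sensitivity.

Δd′ = -2.491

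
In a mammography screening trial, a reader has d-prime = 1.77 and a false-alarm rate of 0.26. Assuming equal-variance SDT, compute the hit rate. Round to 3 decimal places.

hit rate = 0.870

z(false-alarm rate) = z(0.26) = -0.6433
z(H) = z(FA) + d' = -0.6433 + 1.77 = 1.1267
hit rate = Φ(1.1267) = 0.8701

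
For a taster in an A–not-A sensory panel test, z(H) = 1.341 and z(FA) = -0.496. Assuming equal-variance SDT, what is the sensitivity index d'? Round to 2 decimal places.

d' = z(H) − z(FA) = 1.341 − (-0.496) = 1.837

d' = 1.84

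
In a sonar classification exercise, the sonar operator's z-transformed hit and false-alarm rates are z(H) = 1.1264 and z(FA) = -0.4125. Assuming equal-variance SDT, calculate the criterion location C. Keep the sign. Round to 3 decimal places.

C = -0.357

c = −½·[z(H) + z(FA)] = −½·(1.1264 + (-0.4125)) = -0.35695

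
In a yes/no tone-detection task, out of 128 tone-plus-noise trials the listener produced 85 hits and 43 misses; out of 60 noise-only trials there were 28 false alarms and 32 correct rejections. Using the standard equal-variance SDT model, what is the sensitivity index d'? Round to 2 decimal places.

d' = 0.51

H = 85/128 = 0.6641
FA = 28/60 = 0.4667
z(0.6641) = 0.4237, z(0.4667) = -0.0836
d' = z(H) − z(FA) = 0.4237 − (-0.0836) = 0.5073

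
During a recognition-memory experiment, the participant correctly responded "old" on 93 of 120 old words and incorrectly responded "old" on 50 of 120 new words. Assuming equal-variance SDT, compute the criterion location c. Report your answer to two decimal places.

c = -0.27

H = 93/120 = 0.7750
FA = 50/120 = 0.4167
z(H) = 0.755
z(FA) = -0.210
c = −½·[z(H) + z(FA)] = −0.5 × (0.755 + (-0.210)) = -0.2725
c < 0: the participant has a liberal response bias.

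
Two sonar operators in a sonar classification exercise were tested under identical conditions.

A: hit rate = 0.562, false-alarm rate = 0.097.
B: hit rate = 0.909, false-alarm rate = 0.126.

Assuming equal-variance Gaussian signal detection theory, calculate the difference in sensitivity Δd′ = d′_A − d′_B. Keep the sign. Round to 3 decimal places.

A: z(0.562) = 0.1560, z(0.097) = -1.2988, d' = 1.4548
B: z(0.909) = 1.3346, z(0.126) = -1.1455, d' = 2.4801
Δd' = d'_A − d'_B = 1.4548 − 2.4801 = -1.0253
B has the higher sensitivity.

Δd′ = -1.025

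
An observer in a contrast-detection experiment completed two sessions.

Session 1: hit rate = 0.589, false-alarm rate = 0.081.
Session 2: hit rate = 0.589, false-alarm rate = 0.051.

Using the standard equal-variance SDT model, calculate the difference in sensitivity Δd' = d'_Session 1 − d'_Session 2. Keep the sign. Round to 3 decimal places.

Δd' = -0.237

Session 1: z(0.589) = 0.2250, z(0.081) = -1.3984, d' = 1.6234
Session 2: z(0.589) = 0.2250, z(0.051) = -1.6352, d' = 1.8602
Δd' = d'_Session 1 − d'_Session 2 = 1.6234 − 1.8602 = -0.2368
Session 2 has the higher sensitivity.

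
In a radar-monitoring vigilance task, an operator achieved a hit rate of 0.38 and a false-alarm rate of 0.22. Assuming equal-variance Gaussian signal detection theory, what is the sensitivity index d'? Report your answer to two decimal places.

d' = 0.47

Φ⁻¹(0.38) = -0.305, Φ⁻¹(0.22) = -0.772
d' = z(H) − z(FA) = -0.305 − (-0.772) = 0.467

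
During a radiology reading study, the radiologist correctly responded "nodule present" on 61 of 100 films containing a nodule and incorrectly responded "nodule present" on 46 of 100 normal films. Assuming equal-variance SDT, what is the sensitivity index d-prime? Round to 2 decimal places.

d-prime = 0.38

H = 61/100 = 0.6100
FA = 46/100 = 0.4600
Φ⁻¹(H) = 0.2793
Φ⁻¹(FA) = -0.1004
d' = z(H) − z(FA) = 0.2793 − (-0.1004) = 0.3797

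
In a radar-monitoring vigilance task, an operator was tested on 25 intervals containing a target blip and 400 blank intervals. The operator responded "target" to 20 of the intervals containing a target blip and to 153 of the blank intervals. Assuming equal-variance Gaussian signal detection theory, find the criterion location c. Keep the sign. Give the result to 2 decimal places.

H = 20/25 = 0.8000
FA = 153/400 = 0.3825
Φ⁻¹(H) = Φ⁻¹(0.8000) = 0.8416
Φ⁻¹(FA) = Φ⁻¹(0.3825) = -0.2989
c = −½·[z(H) + z(FA)] = −0.5 × (0.8416 + (-0.2989)) = -0.27135

c = -0.27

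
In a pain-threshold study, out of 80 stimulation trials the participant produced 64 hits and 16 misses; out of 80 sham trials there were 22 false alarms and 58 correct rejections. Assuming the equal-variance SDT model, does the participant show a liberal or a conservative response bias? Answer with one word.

z(H) = 0.842, z(FA) = -0.598
c = −½·(z(H) + z(FA)) = -0.122
c < 0 → liberal criterion (biased toward responding “yes”).

liberal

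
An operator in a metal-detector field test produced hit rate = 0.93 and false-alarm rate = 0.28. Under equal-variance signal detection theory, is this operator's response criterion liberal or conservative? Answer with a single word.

z(H) = 1.476, z(FA) = -0.583
c = −½·(z(H) + z(FA)) = -0.4465
c < 0 → liberal criterion (biased toward responding “yes”).

liberal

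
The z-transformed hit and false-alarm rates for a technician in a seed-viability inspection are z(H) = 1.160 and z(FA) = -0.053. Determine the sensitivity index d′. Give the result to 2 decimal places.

d' = z(H) − z(FA) = 1.160 − (-0.053) = 1.213

d′ = 1.21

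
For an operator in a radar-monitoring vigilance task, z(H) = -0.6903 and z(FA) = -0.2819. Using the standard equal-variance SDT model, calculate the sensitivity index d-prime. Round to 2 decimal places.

d-prime = -0.41

d' = z(H) − z(FA) = -0.6903 − (-0.2819) = -0.4084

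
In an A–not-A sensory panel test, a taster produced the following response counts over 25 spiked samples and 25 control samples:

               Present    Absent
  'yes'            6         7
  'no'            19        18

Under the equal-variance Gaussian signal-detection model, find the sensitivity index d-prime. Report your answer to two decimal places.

d-prime = -0.12

H = 6/25 = 0.2400
FA = 7/25 = 0.2800
z(H) = z(0.2400) = -0.706
z(FA) = z(0.2800) = -0.583
d' = z(H) − z(FA) = -0.706 − (-0.583) = -0.123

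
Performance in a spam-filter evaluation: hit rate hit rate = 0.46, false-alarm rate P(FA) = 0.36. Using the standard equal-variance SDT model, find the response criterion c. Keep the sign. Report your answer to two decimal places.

c = 0.23

z(H) = z(0.46) = -0.1004
z(FA) = z(0.36) = -0.3585
c = −½·[z(H) + z(FA)] = −0.5 × (-0.1004 + (-0.3585)) = 0.22945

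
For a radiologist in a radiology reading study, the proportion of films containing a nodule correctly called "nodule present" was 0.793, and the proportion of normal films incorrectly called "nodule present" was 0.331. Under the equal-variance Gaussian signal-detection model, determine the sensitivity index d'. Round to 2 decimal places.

Φ⁻¹(0.793) = 0.817, Φ⁻¹(0.331) = -0.437
d' = z(H) − z(FA) = 0.817 − (-0.437) = 1.254

d' = 1.25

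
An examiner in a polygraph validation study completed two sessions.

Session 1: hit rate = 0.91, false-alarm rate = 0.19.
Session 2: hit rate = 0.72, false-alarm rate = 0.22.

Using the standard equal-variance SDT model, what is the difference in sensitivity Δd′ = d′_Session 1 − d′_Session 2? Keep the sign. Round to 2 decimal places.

Δd′ = 0.86

Session 1: z(0.91) = 1.341, z(0.19) = -0.878, d' = 2.219
Session 2: z(0.72) = 0.583, z(0.22) = -0.772, d' = 1.355
Δd' = d'_Session 1 − d'_Session 2 = 2.219 − 1.355 = 0.864
Session 1 has the higher sensitivity.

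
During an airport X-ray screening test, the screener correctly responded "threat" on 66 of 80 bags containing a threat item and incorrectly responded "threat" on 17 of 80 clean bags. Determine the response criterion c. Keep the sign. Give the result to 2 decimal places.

H = 66/80 = 0.8250
FA = 17/80 = 0.2125
z(0.8250) = 0.9346, z(0.2125) = -0.7978
c = −½·[z(H) + z(FA)] = −0.5 × (0.9346 + (-0.7978)) = -0.0684
c < 0: the screener has a liberal response bias.

c = -0.07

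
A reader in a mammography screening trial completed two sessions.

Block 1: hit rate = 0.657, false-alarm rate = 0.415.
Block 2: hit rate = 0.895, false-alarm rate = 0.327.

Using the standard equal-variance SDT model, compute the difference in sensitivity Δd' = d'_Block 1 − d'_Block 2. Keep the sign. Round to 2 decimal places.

Block 1: z(0.657) = 0.404, z(0.415) = -0.215, d' = 0.619
Block 2: z(0.895) = 1.254, z(0.327) = -0.448, d' = 1.702
Δd' = d'_Block 1 − d'_Block 2 = 0.619 − 1.702 = -1.083
Block 2 has the higher sensitivity.

Δd' = -1.08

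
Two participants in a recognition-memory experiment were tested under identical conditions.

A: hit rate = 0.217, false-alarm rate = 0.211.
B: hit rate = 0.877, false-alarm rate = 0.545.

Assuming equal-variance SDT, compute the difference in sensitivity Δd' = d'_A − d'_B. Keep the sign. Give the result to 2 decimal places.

Δd' = -1.03

A: z(0.217) = -0.782, z(0.211) = -0.803, d' = 0.021
B: z(0.877) = 1.160, z(0.545) = 0.113, d' = 1.047
Δd' = d'_A − d'_B = 0.021 − 1.047 = -1.026
B has the higher sensitivity.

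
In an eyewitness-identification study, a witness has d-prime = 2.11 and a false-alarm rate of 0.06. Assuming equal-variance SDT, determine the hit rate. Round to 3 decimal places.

z(false-alarm rate) = z(0.06) = -1.5548
z(H) = z(FA) + d' = -1.5548 + 2.11 = 0.5552
hit rate = Φ(0.5552) = 0.7106

hit rate = 0.711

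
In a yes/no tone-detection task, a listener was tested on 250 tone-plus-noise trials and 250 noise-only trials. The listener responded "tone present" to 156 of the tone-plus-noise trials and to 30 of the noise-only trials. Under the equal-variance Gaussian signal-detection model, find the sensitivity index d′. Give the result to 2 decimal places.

H = 156/250 = 0.6240
FA = 30/250 = 0.1200
z(0.6240) = 0.316, z(0.1200) = -1.175
d' = z(H) − z(FA) = 0.316 − (-1.175) = 1.491

d′ = 1.49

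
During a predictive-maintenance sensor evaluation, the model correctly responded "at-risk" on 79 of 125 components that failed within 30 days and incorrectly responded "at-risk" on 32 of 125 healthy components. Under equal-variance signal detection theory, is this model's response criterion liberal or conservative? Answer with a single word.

conservative

z(H) = 0.337, z(FA) = -0.656
c = −½·(z(H) + z(FA)) = 0.1595
c > 0 → conservative criterion (biased toward responding “no”).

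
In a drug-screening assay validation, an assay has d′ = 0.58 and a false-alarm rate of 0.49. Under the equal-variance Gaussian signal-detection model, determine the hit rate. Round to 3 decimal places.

z(false-alarm rate) = z(0.49) = -0.0251
z(H) = z(FA) + d' = -0.0251 + 0.58 = 0.5549
hit rate = Φ(0.5549) = 0.7105

hit rate = 0.711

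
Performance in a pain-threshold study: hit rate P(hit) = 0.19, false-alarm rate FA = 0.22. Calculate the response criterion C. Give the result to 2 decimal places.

C = 0.83

z(0.19) = -0.878, z(0.22) = -0.772
c = −½·[z(H) + z(FA)] = −0.5 × (-0.878 + (-0.772)) = 0.825
c > 0: the participant has a conservative response bias.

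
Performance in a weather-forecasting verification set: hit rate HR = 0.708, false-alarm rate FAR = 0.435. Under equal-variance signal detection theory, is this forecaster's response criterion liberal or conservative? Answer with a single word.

liberal

z(H) = 0.548, z(FA) = -0.164
c = −½·(z(H) + z(FA)) = -0.192
c < 0 → liberal criterion (biased toward responding “yes”).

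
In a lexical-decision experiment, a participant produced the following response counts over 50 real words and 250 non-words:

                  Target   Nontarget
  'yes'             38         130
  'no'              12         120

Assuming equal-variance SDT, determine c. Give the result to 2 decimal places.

c = -0.38

H = 38/50 = 0.7600
FA = 130/250 = 0.5200
Φ⁻¹(0.7600) = 0.706, Φ⁻¹(0.5200) = 0.050
c = −½·[z(H) + z(FA)] = −0.5 × (0.706 + 0.050) = -0.378
c < 0: the participant has a liberal response bias.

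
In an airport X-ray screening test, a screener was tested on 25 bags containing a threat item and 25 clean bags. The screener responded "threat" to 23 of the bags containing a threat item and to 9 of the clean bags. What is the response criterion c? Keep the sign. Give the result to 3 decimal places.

H = 23/25 = 0.9200
FA = 9/25 = 0.3600
z(0.9200) = 1.4051, z(0.3600) = -0.3585
c = −½·[z(H) + z(FA)] = −0.5 × (1.4051 + (-0.3585)) = -0.5233

c = -0.523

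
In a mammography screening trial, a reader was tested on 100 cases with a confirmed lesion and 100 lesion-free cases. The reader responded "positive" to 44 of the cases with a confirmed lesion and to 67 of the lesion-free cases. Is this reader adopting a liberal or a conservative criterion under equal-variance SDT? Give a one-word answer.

z(H) = -0.151, z(FA) = 0.440
c = −½·(z(H) + z(FA)) = -0.1445
c < 0 → liberal criterion (biased toward responding “yes”).

liberal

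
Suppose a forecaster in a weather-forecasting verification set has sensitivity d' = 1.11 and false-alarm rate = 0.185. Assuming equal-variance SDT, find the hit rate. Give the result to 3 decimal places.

hit rate = 0.585

z(false-alarm rate) = z(0.185) = -0.8965
z(H) = z(FA) + d' = -0.8965 + 1.11 = 0.2135
hit rate = Φ(0.2135) = 0.5845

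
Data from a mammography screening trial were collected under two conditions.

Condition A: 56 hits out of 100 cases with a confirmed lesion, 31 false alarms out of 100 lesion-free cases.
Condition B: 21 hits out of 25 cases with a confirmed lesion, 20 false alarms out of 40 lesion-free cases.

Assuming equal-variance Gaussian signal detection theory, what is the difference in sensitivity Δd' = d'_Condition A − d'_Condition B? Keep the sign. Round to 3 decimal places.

Condition A: z(0.5600) = 0.1510, z(0.3100) = -0.4959, d' = 0.6469
Condition B: z(0.8400) = 0.9945, z(0.5000) = 0.0000, d' = 0.9945
Δd' = d'_Condition A − d'_Condition B = 0.6469 − 0.9945 = -0.3476
Condition B has the higher sensitivity.

Δd' = -0.348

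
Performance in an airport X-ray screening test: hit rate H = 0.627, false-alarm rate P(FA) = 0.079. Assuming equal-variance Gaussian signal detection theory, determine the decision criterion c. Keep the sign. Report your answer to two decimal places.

c = 0.54

z(0.627) = 0.324, z(0.079) = -1.412
c = −½·[z(H) + z(FA)] = −0.5 × (0.324 + (-1.412)) = 0.544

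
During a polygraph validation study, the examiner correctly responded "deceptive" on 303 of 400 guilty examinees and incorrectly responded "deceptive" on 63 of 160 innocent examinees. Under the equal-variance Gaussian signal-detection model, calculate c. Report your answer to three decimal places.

H = 303/400 = 0.7575
FA = 63/160 = 0.3937
z(0.7575) = 0.6983, z(0.3937) = -0.2697
c = −½·[z(H) + z(FA)] = −0.5 × (0.6983 + (-0.2697)) = -0.2143
c < 0: the examiner has a liberal response bias.

c = -0.214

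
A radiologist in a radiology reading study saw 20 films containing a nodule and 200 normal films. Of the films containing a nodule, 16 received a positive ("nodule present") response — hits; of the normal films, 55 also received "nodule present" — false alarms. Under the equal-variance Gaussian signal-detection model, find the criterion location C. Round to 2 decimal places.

H = 16/20 = 0.8000
FA = 55/200 = 0.2750
Φ⁻¹(H) = 0.8416
Φ⁻¹(FA) = -0.5978
c = −½·[z(H) + z(FA)] = −0.5 × (0.8416 + (-0.5978)) = -0.1219

C = -0.12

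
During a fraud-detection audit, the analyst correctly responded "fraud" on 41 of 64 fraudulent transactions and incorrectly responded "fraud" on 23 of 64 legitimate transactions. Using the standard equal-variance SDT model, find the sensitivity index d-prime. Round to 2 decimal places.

d-prime = 0.72

H = 41/64 = 0.6406
FA = 23/64 = 0.3594
z(H) = z(0.6406) = 0.360
z(FA) = z(0.3594) = -0.360
d' = z(H) − z(FA) = 0.360 − (-0.360) = 0.720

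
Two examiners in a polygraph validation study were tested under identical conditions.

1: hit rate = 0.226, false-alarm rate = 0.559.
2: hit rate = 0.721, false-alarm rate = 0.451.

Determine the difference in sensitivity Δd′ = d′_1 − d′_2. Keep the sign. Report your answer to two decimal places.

Δd′ = -1.61

1: z(0.226) = -0.752, z(0.559) = 0.148, d' = -0.900
2: z(0.721) = 0.586, z(0.451) = -0.123, d' = 0.709
Δd' = d'_1 − d'_2 = -0.900 − 0.709 = -1.609
2 has the higher sensitivity.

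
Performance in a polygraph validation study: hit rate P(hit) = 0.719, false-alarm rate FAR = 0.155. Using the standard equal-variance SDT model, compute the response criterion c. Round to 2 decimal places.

c = 0.22

z(0.719) = 0.5799, z(0.155) = -1.0152
c = −½·[z(H) + z(FA)] = −0.5 × (0.5799 + (-1.0152)) = 0.21765
c > 0: the examiner has a conservative response bias.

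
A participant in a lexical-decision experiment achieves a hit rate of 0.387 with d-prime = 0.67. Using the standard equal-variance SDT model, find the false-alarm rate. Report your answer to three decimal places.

z(hit rate) = z(0.387) = -0.2871
z(FA) = z(H) − d' = -0.2871 − 0.67 = -0.9571
false-alarm rate = Φ(-0.9571) = 0.1693

false-alarm rate = 0.169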